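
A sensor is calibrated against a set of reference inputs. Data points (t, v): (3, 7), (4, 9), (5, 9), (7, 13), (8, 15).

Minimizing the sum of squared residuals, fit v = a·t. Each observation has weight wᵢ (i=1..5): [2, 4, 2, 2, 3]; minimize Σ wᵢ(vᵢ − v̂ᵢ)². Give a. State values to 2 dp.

a = 1.94

From the data, Σwᵢ·t·t = 422.
And Σwᵢ·t·v = 818.
Normal equations: [[422]]·[a]ᵀ = [818]ᵀ.
Hence a = 818 / 422 ≈ 1.93839.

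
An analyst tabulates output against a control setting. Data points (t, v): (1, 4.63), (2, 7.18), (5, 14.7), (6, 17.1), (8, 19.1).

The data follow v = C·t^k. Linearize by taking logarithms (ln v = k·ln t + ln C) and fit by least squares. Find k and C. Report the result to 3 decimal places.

Linearized form: ln v = k·ln t + ln C. From the 5 transformed points,
XᵀX = [[10.6052, 6.1738]; [6.1738, 5]], rhs = [16.9130, 11.9805]ᵀ  (here Σln t = 6.1738, Σ(ln t)² = 10.6052, Σln v = 11.9805, Σln t·ln v = 16.9130).
Slope k = (n·Σln t·ln v − Σln t·Σln v)/(n·Σ(ln t)² − (Σln t)²) = (5·16.9130 − 6.1738·11.9805)/14.9105 = 0.71091; ln C = (Σln v − k·Σln t)/n = 1.51829, so C = exp(1.51829) = 4.56443.

k = 0.711, C = 4.564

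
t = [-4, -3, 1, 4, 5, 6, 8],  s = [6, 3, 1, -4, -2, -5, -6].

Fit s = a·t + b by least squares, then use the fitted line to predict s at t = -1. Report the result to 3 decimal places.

ŝ = 2.245

With design matrix X, XᵀX = [[167, 17]; [17, 7]] and Xᵀs = [-136, -7]ᵀ.
det = 167·7 − 17² = 880.
a = ((-136)·7 − 17·(-7))/880 = -833/880; b = (167·(-7) − 17·(-136))/880 = 1143/880.
At t = -1: ŝ = (-833/880)·(-1) + (1143/880)·(1) = 247/110.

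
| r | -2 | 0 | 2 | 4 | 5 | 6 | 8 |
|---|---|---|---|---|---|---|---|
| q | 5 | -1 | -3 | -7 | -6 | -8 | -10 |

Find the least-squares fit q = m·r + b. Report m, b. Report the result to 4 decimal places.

Normal-equation sums: Σr·r = 149, Σr = 23, Σ1 = 7.
Moment sums: Σr·q = -202, Σq = -30.
Determinant 149·7 − 23² = 514.
m = ((-202)·7 − 23·(-30))/514 = -362/257; b = (149·(-30) − 23·(-202))/514 = 88/257.

m = -1.4086, b = 0.3424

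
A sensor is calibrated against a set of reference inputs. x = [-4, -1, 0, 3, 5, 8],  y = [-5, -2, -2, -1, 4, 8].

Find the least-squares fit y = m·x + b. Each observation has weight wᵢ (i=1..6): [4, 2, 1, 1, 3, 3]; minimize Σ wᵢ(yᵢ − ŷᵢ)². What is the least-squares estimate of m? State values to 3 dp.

Entries of AᵀWA: Σwᵢ·x·x = 342, Σwᵢ·x = 24, Σwᵢ·1 = 14.
Right-hand side: Σwᵢ·x·y = 333, Σwᵢ·y = 9.
AᵀWA·[m, b]ᵀ = AᵀWy becomes [[342, 24]; [24, 14]]·[m, b]ᵀ = [333, 9]ᵀ.
Eliminating b: 14·(row 1) − 24·(row 2) gives 4212·m = 14·333 − 24·9 = 4446, so m = 19/18.
Then b = (9 − 24·(19/18))/14 = -7/6.

m = 1.056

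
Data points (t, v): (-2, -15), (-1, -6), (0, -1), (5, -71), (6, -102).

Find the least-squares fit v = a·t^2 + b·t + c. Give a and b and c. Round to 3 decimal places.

Normal-equation sums: Σt^2·t^2 = 1938, Σt^2·t = 332, Σt^2 = 66, Σt·t = 66, Σt = 8, Σ1 = 5.
Right-hand side: Σt^2·v = -5513, Σt·v = -931, Σv = -195.
So AᵀA·[a, b, c]ᵀ = Aᵀv: [[1938, 332, 66]; [332, 66, 8]; [66, 8, 5]]·[a, b, c]ᵀ = [-5513, -931, -195]ᵀ.
Solving the 3×3 system (Gaussian elimination) gives a = -40533/13742, b = 12601/13742, c = -10532/6871.

a = -2.950, b = 0.917, c = -1.533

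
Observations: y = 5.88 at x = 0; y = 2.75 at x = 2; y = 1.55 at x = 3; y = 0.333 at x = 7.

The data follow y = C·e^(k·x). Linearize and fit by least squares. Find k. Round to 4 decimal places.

k = -0.4125

Taking logs, ln y = k·x + ln C, so regress ln y on x.
Σx = 12.0000, Σ(x)² = 62.0000, Σln y = 2.1218, Σx·ln y = -4.3593.
Equations: 62.0000·k + 12.0000·ln C = -4.3593;  12.0000·k + 4·ln C = 2.1218.
Solving (det = 104.0000): k = -0.41249, ln C = 1.76792.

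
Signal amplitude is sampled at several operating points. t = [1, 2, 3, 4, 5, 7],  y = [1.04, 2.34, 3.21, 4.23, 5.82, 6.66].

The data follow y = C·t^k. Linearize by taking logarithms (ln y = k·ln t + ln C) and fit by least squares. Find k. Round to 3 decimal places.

k = 0.973

Let Y = ln y. Fitting Y = k·ln t + ln C by least squares:
XᵀX = [[9.9861, 6.7334]; [6.7334, 6]], rhs = [10.3943, 7.1553]ᵀ  (here Σln t = 6.7334, Σ(ln t)² = 9.9861, Σln y = 7.1553, Σln t·ln y = 10.3943).
Solving (det = 14.5777): k = 0.97315, ln C = 0.10045.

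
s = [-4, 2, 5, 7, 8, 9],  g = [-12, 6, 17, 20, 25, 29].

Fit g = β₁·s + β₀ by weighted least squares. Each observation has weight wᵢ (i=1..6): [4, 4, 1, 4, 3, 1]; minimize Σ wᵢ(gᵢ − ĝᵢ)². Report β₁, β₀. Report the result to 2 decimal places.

β₁ = 3.04, β₀ = 0.05

Forming MᵀWM = [[574, 58]; [58, 17]] and MᵀWg = [1746, 177]ᵀ gives MᵀWM·[β₁, β₀]ᵀ = MᵀWg.
Δ = 574·17 − 58² = 6394.
β₁ = (1746·17 − 58·177)/6394 = 9708/3197; β₀ = (574·177 − 58·1746)/6394 = 165/3197.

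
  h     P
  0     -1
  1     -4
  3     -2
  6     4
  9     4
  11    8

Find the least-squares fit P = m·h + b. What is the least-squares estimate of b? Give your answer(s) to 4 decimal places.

b = -3.2449

Setting ∂/∂m … = 0 gives: 248·m + 30·b = 138;  30·m + 6·b = 9.
det = 248·6 − 30² = 588.
m = (138·6 − 30·9)/588 = 93/98; b = (248·9 − 30·138)/588 = -159/49.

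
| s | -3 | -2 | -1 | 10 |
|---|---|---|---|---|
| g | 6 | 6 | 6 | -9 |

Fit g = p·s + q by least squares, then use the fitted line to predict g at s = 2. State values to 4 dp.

Entries of XᵀX: Σs·s = 114, Σs = 4, Σ1 = 4.
And Σs·g = -126, Σg = 9.
det = 114·4 − 4² = 440.
p = ((-126)·4 − 4·9)/440 = -27/22; q = (114·9 − 4·(-126))/440 = 153/44.
At s = 2: ĝ = (-27/22)·(2) + (153/44)·(1) = 45/44.

ĝ = 1.0227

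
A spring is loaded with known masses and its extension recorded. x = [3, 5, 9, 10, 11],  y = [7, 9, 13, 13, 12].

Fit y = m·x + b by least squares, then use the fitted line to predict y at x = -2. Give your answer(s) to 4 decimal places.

Forming MᵀM = [[336, 38]; [38, 5]] and Mᵀy = [445, 54]ᵀ gives MᵀM·[m, b]ᵀ = Mᵀy.
Eliminating b: 5·(row 1) − 38·(row 2) gives 236·m = 5·445 − 38·54 = 173, so m = 173/236.
Then b = (54 − 38·(173/236))/5 = 617/118.
At x = -2: ŷ = (173/236)·(-2) + (617/118)·(1) = 222/59.

ŷ = 3.7627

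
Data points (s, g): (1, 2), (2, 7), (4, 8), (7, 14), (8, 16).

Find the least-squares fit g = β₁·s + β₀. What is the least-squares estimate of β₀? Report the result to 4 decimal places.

With design matrix M, MᵀM = [[134, 22]; [22, 5]] and Mᵀg = [274, 47]ᵀ.
Determinant 134·5 − 22² = 186.
β₁ = (274·5 − 22·47)/186 = 56/31; β₀ = (134·47 − 22·274)/186 = 45/31.

β₀ = 1.4516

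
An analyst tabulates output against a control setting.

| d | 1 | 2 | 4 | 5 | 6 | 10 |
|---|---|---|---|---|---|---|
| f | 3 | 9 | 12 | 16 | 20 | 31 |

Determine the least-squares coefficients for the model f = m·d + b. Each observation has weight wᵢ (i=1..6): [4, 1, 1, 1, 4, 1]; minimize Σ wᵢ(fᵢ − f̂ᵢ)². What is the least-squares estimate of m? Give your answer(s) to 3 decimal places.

m = 3.171

AᵀWA·[m, b]ᵀ = AᵀWf reads: 293·m + 49·b = 948;  49·m + 12·b = 160.
(Σwᵢ·d·d = 293, Σwᵢ·d = 49, Σwᵢ·1 = 12, Σwᵢ·d·f = 948, Σwᵢ·f = 160.)
Δ = 293·12 − 49² = 1115.
m = (948·12 − 49·160)/1115 = 3536/1115; b = (293·160 − 49·948)/1115 = 428/1115.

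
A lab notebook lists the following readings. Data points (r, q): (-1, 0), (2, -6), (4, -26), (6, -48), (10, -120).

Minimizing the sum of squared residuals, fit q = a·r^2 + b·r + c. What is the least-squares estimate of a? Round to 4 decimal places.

a = -1.0050

With design matrix X, XᵀX = [[11569, 1287, 157]; [1287, 157, 21]; [157, 21, 5]] and Xᵀq = [-14168, -1604, -200]ᵀ.
Solving the 3×3 system (Gaussian elimination) gives a = -79010/78619, b = -152300/78619, c = -834/2711.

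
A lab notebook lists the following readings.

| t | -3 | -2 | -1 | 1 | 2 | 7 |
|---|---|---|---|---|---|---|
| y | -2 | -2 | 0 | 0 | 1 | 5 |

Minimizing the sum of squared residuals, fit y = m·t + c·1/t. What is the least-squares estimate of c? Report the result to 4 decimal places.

Forming MᵀM = [[68, 6]; [6, 2321/882]] and Mᵀy = [47, 121/42]ᵀ gives MᵀM·[m, c]ᵀ = Mᵀy.
Δ = 68·(2321/882) − 6² = 63038/441.
m = (47·(2321/882) − 6·(121/42))/(63038/441) = 93841/126076; c = (68·(121/42) − 6·47)/(63038/441) = -18984/31519.

c = -0.6023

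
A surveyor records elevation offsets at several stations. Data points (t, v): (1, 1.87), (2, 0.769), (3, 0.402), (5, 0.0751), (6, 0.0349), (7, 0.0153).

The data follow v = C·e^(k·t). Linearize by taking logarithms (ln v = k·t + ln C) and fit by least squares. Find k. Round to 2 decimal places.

Taking logs, ln v = k·t + ln C, so regress ln v on t.
Σt = 24.0000, Σ(t)² = 124.0000, Σln v = -10.6721, Σt·ln v = -64.9689.
Equations: 124.0000·k + 24.0000·ln C = -64.9689;  24.0000·k + 6·ln C = -10.6721.
Slope k = (n·Σt·ln v − Σt·Σln v)/(n·Σ(t)² − (Σt)²) = (6·-64.9689 − 24.0000·-10.6721)/168.0000 = -0.79573; ln C = (Σln v − k·Σt)/n = 1.40422.

k = -0.80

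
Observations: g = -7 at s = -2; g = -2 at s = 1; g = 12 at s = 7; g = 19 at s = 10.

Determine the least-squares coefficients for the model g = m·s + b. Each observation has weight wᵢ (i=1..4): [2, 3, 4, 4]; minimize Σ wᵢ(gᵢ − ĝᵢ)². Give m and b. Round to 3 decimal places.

The normal system MᵀWM·[m, b]ᵀ = MᵀWg is [[607, 67]; [67, 13]]·[m, b]ᵀ = [1118, 104]ᵀ.
Δ = 607·13 − 67² = 3402.
m = (1118·13 − 67·104)/3402 = 1261/567; b = (607·104 − 67·1118)/3402 = -1963/567.

m = 2.224, b = -3.462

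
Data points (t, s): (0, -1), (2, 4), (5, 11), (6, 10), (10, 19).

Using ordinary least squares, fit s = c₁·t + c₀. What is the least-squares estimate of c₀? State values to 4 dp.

Normal-equation sums: Σt·t = 165, Σt = 23, Σ1 = 5.
Right-hand side: Σt·s = 313, Σs = 43.
So XᵀX·[c₁, c₀]ᵀ = Xᵀs: [[165, 23]; [23, 5]]·[c₁, c₀]ᵀ = [313, 43]ᵀ.
Δ = 165·5 − 23² = 296.
c₁ = (313·5 − 23·43)/296 = 72/37; c₀ = (165·43 − 23·313)/296 = -13/37.

c₀ = -0.3514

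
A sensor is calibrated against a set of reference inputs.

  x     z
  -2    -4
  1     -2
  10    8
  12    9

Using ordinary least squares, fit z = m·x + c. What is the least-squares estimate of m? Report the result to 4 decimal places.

The normal system AᵀA·[m, c]ᵀ = Aᵀz is [[249, 21]; [21, 4]]·[m, c]ᵀ = [194, 11]ᵀ.
det = 249·4 − 21² = 555.
m = (194·4 − 21·11)/555 = 109/111; c = (249·11 − 21·194)/555 = -89/37.

m = 0.9820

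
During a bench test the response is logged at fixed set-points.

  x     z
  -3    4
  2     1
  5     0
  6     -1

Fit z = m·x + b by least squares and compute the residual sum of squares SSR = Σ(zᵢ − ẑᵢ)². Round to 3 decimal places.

SSR = 0.204

Sums needed: Σx·x = 74, Σx = 10, Σ1 = 4.
Right-hand side: Σx·z = -16, Σz = 4.
AᵀA·[m, b]ᵀ = Aᵀz becomes [[74, 10]; [10, 4]]·[m, b]ᵀ = [-16, 4]ᵀ.
Eliminating b: 4·(row 1) − 10·(row 2) gives 196·m = 4·(-16) − 10·4 = -104, so m = -26/49.
Then b = (4 − 10·(-26/49))/4 = 114/49.
Residuals: 4/49, -13/49, 16/49, -1/7; SSR = 10/49.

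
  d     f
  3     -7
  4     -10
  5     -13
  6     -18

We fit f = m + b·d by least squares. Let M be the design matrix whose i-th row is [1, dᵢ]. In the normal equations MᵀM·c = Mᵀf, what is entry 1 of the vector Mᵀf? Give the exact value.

-48

Entry 1 ↔ basis 1, so (Mᵀf)_{1} = Σᵢ fᵢ = (1)·(-7) + (1)·(-10) + (1)·(-13) + (1)·(-18) = -48.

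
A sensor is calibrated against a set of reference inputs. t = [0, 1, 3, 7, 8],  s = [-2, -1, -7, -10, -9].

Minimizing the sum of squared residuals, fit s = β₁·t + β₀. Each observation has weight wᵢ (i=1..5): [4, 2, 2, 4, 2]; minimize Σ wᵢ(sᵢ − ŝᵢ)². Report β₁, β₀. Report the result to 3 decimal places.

β₁ = -1.083, β₀ = -1.833

Entries of AᵀWA: Σwᵢ·t·t = 344, Σwᵢ·t = 52, Σwᵢ·1 = 14.
And Σwᵢ·t·s = -468, Σwᵢ·s = -82.
AᵀWA·[β₁, β₀]ᵀ = AᵀWs becomes [[344, 52]; [52, 14]]·[β₁, β₀]ᵀ = [-468, -82]ᵀ.
det = 344·14 − 52² = 2112.
β₁ = ((-468)·14 − 52·(-82))/2112 = -13/12; β₀ = (344·(-82) − 52·(-468))/2112 = -11/6.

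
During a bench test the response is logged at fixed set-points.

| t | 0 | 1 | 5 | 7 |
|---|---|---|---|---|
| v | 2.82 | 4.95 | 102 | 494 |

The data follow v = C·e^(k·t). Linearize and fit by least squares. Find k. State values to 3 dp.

Taking logs, ln v = k·t + ln C, so regress ln v on t.
Σt = 13.0000, Σ(t)² = 75.0000, Σln v = 13.4636, Σt·ln v = 68.1420.
Equations: 75.0000·k + 13.0000·ln C = 68.1420;  13.0000·k + 4·ln C = 13.4636.
Solving (det = 131.0000): k = 0.74459, ln C = 0.94600.

k = 0.745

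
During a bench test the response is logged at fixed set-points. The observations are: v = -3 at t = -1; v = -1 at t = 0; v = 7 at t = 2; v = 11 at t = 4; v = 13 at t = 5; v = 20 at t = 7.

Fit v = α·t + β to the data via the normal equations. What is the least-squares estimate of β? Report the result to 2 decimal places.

Forming AᵀA = [[95, 17]; [17, 6]] and Aᵀv = [266, 47]ᵀ gives AᵀA·[α, β]ᵀ = Aᵀv.
Δ = 95·6 − 17² = 281.
α = (266·6 − 17·47)/281 = 797/281; β = (95·47 − 17·266)/281 = -57/281.

β = -0.20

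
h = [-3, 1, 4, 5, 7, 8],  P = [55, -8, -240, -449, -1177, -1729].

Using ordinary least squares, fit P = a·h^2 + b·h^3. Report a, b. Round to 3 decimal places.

a = -2.935, b = -3.011

Entries of MᵀM: Σh^2·h^2 = 7460, Σh^2·h^3 = 53482, Σh^3·h^3 = 400244.
Moment sums: Σh^2·P = -182907, Σh^3·P = -1361937.
So MᵀM·[a, b]ᵀ = MᵀP: [[7460, 53482]; [53482, 400244]]·[a, b]ᵀ = [-182907, -1361937]ᵀ.
Eliminating b: 400244·(row 1) − 53482·(row 2) gives 125495916·a = 400244·(-182907) − 53482·(-1361937) = -368314674, so a = -674569/229846.
Then b = ((-1361937) − 53482·(-674569/229846))/400244 = -8995663/2987998.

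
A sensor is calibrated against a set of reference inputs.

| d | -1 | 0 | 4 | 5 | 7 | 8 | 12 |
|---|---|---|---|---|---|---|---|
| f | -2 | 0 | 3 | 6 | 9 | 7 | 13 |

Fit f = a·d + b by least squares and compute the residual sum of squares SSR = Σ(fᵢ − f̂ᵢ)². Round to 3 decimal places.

SSR = 7.043

Compute the Gram sums: Σd·d = 299, Σd = 35, Σ1 = 7.
And Σd·f = 319, Σf = 36.
So AᵀA·[a, b]ᵀ = Aᵀf: [[299, 35]; [35, 7]]·[a, b]ᵀ = [319, 36]ᵀ.
Eliminating b: 7·(row 1) − 35·(row 2) gives 868·a = 7·319 − 35·36 = 973, so a = 139/124.
Then b = (36 − 35·(139/124))/7 = -401/868.
Residuals: -181/434, 401/868, -887/868, 6/7, 701/434, -1307/868, 9/868; SSR = 6113/868.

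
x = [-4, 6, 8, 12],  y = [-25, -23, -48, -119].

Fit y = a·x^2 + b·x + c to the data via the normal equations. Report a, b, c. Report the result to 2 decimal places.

a = -1.01, b = 2.16, c = -0.26

The normal system AᵀA·[a, b, c]ᵀ = Aᵀy is [[26384, 2392, 260]; [2392, 260, 22]; [260, 22, 4]]·[a, b, c]ᵀ = [-21436, -1850, -215]ᵀ.
Row-reducing yields a = -187/186, b = 401/186, c = -8/31.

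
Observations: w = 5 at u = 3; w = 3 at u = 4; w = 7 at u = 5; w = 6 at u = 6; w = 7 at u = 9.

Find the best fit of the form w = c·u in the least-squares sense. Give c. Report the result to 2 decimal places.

c = 0.96

Normal-equation sums: Σu·u = 167.
For Xᵀw: Σu·w = 161.
XᵀX·[c]ᵀ = Xᵀw becomes [[167]]·[c]ᵀ = [161]ᵀ.
c = 161/167 = 0.964072.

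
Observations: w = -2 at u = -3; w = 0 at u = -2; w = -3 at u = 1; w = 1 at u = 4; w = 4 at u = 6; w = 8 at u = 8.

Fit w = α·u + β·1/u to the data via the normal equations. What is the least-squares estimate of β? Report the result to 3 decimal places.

MᵀM·[α, β]ᵀ = Mᵀw reads: 130·α + 6·β = 95;  6·α + (845/576)·β = -5/12.
(Σu·u = 130, Σu·1/u = 6, Σ1/u·1/u = 845/576, Σu·w = 95, Σ1/u·w = -5/12.)
det = 130·(845/576) − 6² = 44557/288.
α = (95·(845/576) − 6·(-5/12))/(44557/288) = 81715/89114; β = (130·(-5/12) − 6·95)/(44557/288) = -179760/44557.

β = -4.034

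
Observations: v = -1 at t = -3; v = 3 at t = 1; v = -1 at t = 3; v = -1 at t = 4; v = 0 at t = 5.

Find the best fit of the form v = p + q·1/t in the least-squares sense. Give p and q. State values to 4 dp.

p = -0.8820, q = 3.0413

From the data, Σ1 = 5, Σ1/t = 29/20, Σ1/t·1/t = 4769/3600.
And Σv = 0, Σ1/t·v = 11/4.
XᵀX·[p, q]ᵀ = Xᵀv becomes [[5, 29/20]; [29/20, 4769/3600]]·[p, q]ᵀ = [0, 11/4]ᵀ.
Determinant 5·(4769/3600) − (29/20)² = 4069/900.
p = (0·(4769/3600) − (29/20)·(11/4))/(4069/900) = -14355/16276; q = (5·(11/4) − (29/20)·0)/(4069/900) = 12375/4069.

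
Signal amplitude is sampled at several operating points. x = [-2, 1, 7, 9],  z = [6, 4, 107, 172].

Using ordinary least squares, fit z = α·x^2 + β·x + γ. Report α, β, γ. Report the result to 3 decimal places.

α = 1.959, β = 1.406, γ = 0.865

Entries of MᵀM: Σx^2·x^2 = 8979, Σx^2·x = 1065, Σx^2 = 135, Σx·x = 135, Σx = 15, Σ1 = 4.
And Σx^2·z = 19203, Σx·z = 2289, Σz = 289.
Inverting the 3×3 Gram matrix, [α, β, γ]ᵀ = [1571/802, 5639/4010, 347/401]ᵀ.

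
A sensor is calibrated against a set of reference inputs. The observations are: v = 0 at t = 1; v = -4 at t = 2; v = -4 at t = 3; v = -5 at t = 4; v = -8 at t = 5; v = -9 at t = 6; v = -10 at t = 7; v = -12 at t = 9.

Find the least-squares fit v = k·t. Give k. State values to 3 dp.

k = -1.412

The normal equations are: 221·k = -312.
(Σt·t = 221, Σt·v = -312.)
Hence k = -312 / 221 ≈ -1.41176.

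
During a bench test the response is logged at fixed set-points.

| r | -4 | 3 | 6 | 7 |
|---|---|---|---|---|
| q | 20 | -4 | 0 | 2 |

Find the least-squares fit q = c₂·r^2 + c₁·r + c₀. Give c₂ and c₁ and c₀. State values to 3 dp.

c₂ = 0.449, c₁ = -2.949, c₀ = 0.994

Forming MᵀM = [[4034, 522, 110]; [522, 110, 12]; [110, 12, 4]] and Mᵀq = [382, -78, 18]ᵀ gives MᵀM·[c₂, c₁, c₀]ᵀ = Mᵀq.
Row-reducing yields c₂ = 8491/18901, c₁ = -55746/18901, c₀ = 18790/18901.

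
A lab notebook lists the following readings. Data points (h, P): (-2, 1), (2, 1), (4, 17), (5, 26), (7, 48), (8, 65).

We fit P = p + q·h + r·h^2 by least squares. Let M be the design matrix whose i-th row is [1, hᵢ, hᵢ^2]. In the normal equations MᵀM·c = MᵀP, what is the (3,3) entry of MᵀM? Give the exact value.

Row 3 ↔ basis h^2, column 3 ↔ basis h^2, so (MᵀM)_{3,3} = Σᵢ (h^2)·(h^2) = (4)·(4) + (4)·(4) + (16)·(16) + (25)·(25) + (49)·(49) + (64)·(64) = 7410.

7410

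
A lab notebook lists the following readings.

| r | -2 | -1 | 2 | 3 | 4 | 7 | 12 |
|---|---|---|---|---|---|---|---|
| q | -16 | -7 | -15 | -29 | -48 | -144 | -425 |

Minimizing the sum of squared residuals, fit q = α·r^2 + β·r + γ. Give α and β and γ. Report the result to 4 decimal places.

α = -2.9767, β = 0.6118, γ = -3.3691

Sums needed: Σr^2·r^2 = 23507, Σr^2·r = 2161, Σr^2 = 227, Σr·r = 227, Σr = 25, Σ1 = 7.
And Σr^2·q = -69416, Σr·q = -6378, Σq = -684.
So AᵀA·[α, β, γ]ᵀ = Aᵀq: [[23507, 2161, 227]; [2161, 227, 25]; [227, 25, 7]]·[α, β, γ]ᵀ = [-69416, -6378, -684]ᵀ.
Inverting the 3×3 Gram matrix, [α, β, γ]ᵀ = [-1042429/350196, 214253/350196, -196643/58366]ᵀ.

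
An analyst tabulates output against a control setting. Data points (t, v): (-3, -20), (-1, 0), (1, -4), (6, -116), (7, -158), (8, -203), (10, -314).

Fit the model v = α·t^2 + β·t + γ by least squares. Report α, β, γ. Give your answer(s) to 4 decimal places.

Forming MᵀM = [[17876, 2044, 260]; [2044, 260, 28]; [260, 28, 7]] and Mᵀv = [-56494, -6510, -815]ᵀ gives MᵀM·[α, β, γ]ᵀ = Mᵀv.
Inverting the 3×3 Gram matrix, [α, β, γ]ᵀ = [-270349/91164, -167923/91164, 8261/7597]ᵀ.

α = -2.9655, β = -1.8420, γ = 1.0874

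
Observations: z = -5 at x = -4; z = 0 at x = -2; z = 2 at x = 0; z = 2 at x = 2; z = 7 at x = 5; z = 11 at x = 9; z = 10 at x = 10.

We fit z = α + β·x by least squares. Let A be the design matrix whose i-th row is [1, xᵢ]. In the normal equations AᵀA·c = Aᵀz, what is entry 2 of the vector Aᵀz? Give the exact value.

Entry 2 ↔ basis x, so (Aᵀz)_{2} = Σᵢ (x)·zᵢ = (-4)·(-5) + (-2)·(0) + (0)·(2) + (2)·(2) + (5)·(7) + (9)·(11) + (10)·(10) = 258.

258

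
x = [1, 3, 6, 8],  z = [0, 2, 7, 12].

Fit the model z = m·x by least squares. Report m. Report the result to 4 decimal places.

From the data, Σx·x = 110.
For Mᵀz: Σx·z = 144.
Normal equations: [[110]]·[m]ᵀ = [144]ᵀ.
Hence m = 144 / 110 ≈ 1.30909.

m = 1.3091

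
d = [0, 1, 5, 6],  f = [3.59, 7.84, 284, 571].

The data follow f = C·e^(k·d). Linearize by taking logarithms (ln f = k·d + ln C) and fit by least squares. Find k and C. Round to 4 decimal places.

k = 0.8610, C = 3.4914

Taking logs, ln f = k·d + ln C, so regress ln f on d.
Σd = 12.0000, Σ(d)² = 62.0000, Σln f = 15.3338, Σd·ln f = 68.3884.
Equations: 62.0000·k + 12.0000·ln C = 68.3884;  12.0000·k + 4·ln C = 15.3338.
Slope k = (n·Σd·ln f − Σd·Σln f)/(n·Σ(d)² − (Σd)²) = (4·68.3884 − 12.0000·15.3338)/104.0000 = 0.86105; ln C = (Σln f − k·Σd)/n = 1.25030, so C = exp(1.25030) = 3.49140.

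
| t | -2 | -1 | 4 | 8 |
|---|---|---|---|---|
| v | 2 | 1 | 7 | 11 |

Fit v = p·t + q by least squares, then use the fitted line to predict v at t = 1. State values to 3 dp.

Forming MᵀM = [[85, 9]; [9, 4]] and Mᵀv = [111, 21]ᵀ gives MᵀM·[p, q]ᵀ = Mᵀv.
Eliminating q: 4·(row 1) − 9·(row 2) gives 259·p = 4·111 − 9·21 = 255, so p = 255/259.
Then q = (21 − 9·(255/259))/4 = 786/259.
At t = 1: v̂ = (255/259)·(1) + (786/259)·(1) = 1041/259.

v̂ = 4.019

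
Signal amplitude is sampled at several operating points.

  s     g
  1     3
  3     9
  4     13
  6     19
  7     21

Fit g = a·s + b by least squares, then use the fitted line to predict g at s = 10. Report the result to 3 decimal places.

ĝ = 30.807

With design matrix X, XᵀX = [[111, 21]; [21, 5]] and Xᵀg = [343, 65]ᵀ.
Determinant 111·5 − 21² = 114.
a = (343·5 − 21·65)/114 = 175/57; b = (111·65 − 21·343)/114 = 2/19.
At s = 10: ĝ = (175/57)·(10) + (2/19)·(1) = 1756/57.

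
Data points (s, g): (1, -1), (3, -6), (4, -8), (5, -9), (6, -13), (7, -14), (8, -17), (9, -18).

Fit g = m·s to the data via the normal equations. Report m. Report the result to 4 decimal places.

Normal-equation sums: Σs·s = 281.
Moment sums: Σs·g = -570.
Normal equations: [[281]]·[m]ᵀ = [-570]ᵀ.
m = (-570)/281 = -2.02847.

m = -2.0285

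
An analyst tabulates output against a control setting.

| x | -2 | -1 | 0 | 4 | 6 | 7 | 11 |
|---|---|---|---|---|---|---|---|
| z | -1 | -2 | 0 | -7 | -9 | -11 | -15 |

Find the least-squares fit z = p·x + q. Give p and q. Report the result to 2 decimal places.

The normal equations are: 227·p + 25·q = -320;  25·p + 7·q = -45.
Determinant 227·7 − 25² = 964.
p = ((-320)·7 − 25·(-45))/964 = -1115/964; q = (227·(-45) − 25·(-320))/964 = -2215/964.

p = -1.16, q = -2.30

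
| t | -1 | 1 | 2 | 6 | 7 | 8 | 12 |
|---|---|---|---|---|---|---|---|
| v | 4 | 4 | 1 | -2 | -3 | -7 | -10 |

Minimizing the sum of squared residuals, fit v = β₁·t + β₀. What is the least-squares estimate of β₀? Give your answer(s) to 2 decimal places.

β₀ = 3.87

Sums needed: Σt·t = 299, Σt = 35, Σ1 = 7.
Moment sums: Σt·v = -207, Σv = -13.
Normal equations: [[299, 35]; [35, 7]]·[β₁, β₀]ᵀ = [-207, -13]ᵀ.
Δ = 299·7 − 35² = 868.
β₁ = ((-207)·7 − 35·(-13))/868 = -71/62; β₀ = (299·(-13) − 35·(-207))/868 = 1679/434.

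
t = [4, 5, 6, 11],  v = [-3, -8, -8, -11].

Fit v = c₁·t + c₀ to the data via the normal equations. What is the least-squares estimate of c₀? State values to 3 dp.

c₀ = -1.672

The normal system XᵀX·[c₁, c₀]ᵀ = Xᵀv is [[198, 26]; [26, 4]]·[c₁, c₀]ᵀ = [-221, -30]ᵀ.
Δ = 198·4 − 26² = 116.
c₁ = ((-221)·4 − 26·(-30))/116 = -26/29; c₀ = (198·(-30) − 26·(-221))/116 = -97/58.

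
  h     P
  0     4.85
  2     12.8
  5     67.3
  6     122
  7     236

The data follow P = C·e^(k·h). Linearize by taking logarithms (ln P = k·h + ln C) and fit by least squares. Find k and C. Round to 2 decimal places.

k = 0.55, C = 4.53

Let Y = ln P. Fitting Y = k·h + ln C by least squares:
Sums: Σh = 20.0000, Σ(h)² = 114.0000, Σln P = 18.6054, Σh·ln P = 93.2156.
Normal system: [[114.0000, 20.0000]; [20.0000, 5]]·[k, ln C]ᵀ = [93.2156, 18.6054]ᵀ.
Δ = 114.0000·5 − (20.0000)² = 170.0000; k = (93.2156·5 − 20.0000·18.6054)/170.0000 = 0.55276, ln C = (114.0000·18.6054 − 20.0000·93.2156)/170.0000 = 1.51004, so C = exp(1.51004) = 4.52692.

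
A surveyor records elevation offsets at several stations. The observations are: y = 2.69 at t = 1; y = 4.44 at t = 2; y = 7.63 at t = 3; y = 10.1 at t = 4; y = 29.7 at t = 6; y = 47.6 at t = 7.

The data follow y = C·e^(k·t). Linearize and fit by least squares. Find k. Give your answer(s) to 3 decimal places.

Linearized form: ln y = k·t + ln C. From the 6 transformed points,
Σt = 23.0000, Σ(t)² = 115.0000, Σln y = 14.0788, Σt·ln y = 66.7040.
Equations: 115.0000·k + 23.0000·ln C = 66.7040;  23.0000·k + 6·ln C = 14.0788.
Solving (det = 161.0000): k = 0.47461, ln C = 0.52715.

k = 0.475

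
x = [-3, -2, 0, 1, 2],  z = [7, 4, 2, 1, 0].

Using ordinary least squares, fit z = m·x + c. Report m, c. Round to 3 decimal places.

m = -1.302, c = 2.279

Compute the Gram sums: Σx·x = 18, Σx = -2, Σ1 = 5.
Right-hand side: Σx·z = -28, Σz = 14.
So AᵀA·[m, c]ᵀ = Aᵀz: [[18, -2]; [-2, 5]]·[m, c]ᵀ = [-28, 14]ᵀ.
det = 18·5 − (-2)² = 86.
m = ((-28)·5 − (-2)·14)/86 = -56/43; c = (18·14 − (-2)·(-28))/86 = 98/43.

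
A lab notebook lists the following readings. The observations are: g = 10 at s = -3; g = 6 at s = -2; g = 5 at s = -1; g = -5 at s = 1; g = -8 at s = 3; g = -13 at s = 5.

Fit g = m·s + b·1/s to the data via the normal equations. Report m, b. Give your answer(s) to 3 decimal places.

m = -2.579, b = -2.439

From the data, Σs·s = 49, Σs·1/s = 6, Σ1/s·1/s = 2261/900.
Moment sums: Σs·g = -141, Σ1/s·g = -108/5.
Δ = 49·(2261/900) − 6² = 78389/900.
m = ((-141)·(2261/900) − 6·(-108/5))/(78389/900) = -202161/78389; b = (49·(-108/5) − 6·(-141))/(78389/900) = -191160/78389.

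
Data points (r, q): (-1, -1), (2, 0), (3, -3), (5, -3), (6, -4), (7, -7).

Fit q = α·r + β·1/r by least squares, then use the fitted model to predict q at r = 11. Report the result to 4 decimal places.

Normal-equation sums: Σr·r = 124, Σr·1/r = 6, Σ1/r·1/r = 31957/22050.
For Aᵀq: Σr·q = -96, Σ1/r·q = -34/15.
So AᵀA·[α, β]ᵀ = Aᵀq: [[124, 6]; [6, 31957/22050]]·[α, β]ᵀ = [-96, -34/15]ᵀ.
Eliminating β: (31957/22050)·(row 1) − 6·(row 2) gives (1584434/11025)·α = (31957/22050)·(-96) − 6·(-34/15) = -461332/3675, so α = -691998/792217.
Then β = ((-34/15) − 6·(-691998/792217))/(31957/22050) = 1625820/792217.
At r = 11: q̂ = (-691998/792217)·(11) + (1625820/792217)·(1/11) = -82105938/8714387.

q̂ = -9.4219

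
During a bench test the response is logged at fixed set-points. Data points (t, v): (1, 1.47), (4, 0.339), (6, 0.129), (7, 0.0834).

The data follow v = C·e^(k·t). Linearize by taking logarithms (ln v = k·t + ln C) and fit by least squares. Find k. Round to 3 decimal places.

k = -0.480

Taking logs, ln v = k·t + ln C, so regress ln v on t.
AᵀA = [[102.0000, 18.0000]; [18.0000, 4]], rhs = [-33.6182, -5.2285]ᵀ  (here Σt = 18.0000, Σ(t)² = 102.0000, Σln v = -5.2285, Σt·ln v = -33.6182).
Δ = 102.0000·4 − (18.0000)² = 84.0000; k = (-33.6182·4 − 18.0000·-5.2285)/84.0000 = -0.48046, ln C = (102.0000·-5.2285 − 18.0000·-33.6182)/84.0000 = 0.85495.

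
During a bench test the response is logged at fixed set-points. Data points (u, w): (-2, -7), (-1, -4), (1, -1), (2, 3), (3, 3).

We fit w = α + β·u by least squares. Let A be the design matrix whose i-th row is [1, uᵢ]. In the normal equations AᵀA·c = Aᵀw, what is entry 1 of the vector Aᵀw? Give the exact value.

-6

Entry 1 ↔ basis 1, so (Aᵀw)_{1} = Σᵢ wᵢ = (1)·(-7) + (1)·(-4) + (1)·(-1) + (1)·(3) + (1)·(3) = -6.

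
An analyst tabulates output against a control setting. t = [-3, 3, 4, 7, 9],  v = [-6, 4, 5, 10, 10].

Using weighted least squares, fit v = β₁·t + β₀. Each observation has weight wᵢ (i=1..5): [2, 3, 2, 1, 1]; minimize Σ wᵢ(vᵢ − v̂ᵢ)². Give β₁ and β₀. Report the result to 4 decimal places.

β₁ = 1.4444, β₀ = -1.0000

Normal-equation sums: Σwᵢ·t·t = 207, Σwᵢ·t = 27, Σwᵢ·1 = 9.
For XᵀWv: Σwᵢ·t·v = 272, Σwᵢ·v = 30.
Normal equations: [[207, 27]; [27, 9]]·[β₁, β₀]ᵀ = [272, 30]ᵀ.
Eliminating β₀: 9·(row 1) − 27·(row 2) gives 1134·β₁ = 9·272 − 27·30 = 1638, so β₁ = 13/9.
Then β₀ = (30 − 27·(13/9))/9 = -1.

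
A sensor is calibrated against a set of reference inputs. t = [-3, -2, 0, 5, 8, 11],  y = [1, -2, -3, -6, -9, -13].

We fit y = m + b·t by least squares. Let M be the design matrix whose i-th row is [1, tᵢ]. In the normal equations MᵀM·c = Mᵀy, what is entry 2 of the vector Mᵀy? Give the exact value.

Entry 2 ↔ basis t, so (Mᵀy)_{2} = Σᵢ (t)·yᵢ = (-3)·(1) + (-2)·(-2) + (0)·(-3) + (5)·(-6) + (8)·(-9) + (11)·(-13) = -244.

-244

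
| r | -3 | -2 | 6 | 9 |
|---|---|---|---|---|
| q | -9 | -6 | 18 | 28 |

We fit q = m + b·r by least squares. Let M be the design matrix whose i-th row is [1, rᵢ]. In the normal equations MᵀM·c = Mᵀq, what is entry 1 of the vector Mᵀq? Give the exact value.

Entry 1 ↔ basis 1, so (Mᵀq)_{1} = Σᵢ qᵢ = (1)·(-9) + (1)·(-6) + (1)·(18) + (1)·(28) = 31.

31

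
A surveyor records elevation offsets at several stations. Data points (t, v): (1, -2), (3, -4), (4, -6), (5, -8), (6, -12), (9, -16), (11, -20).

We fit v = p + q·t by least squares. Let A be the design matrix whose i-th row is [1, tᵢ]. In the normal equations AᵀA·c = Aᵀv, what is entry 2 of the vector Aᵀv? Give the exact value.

-514

Entry 2 ↔ basis t, so (Aᵀv)_{2} = Σᵢ (t)·vᵢ = (1)·(-2) + (3)·(-4) + (4)·(-6) + (5)·(-8) + (6)·(-12) + (9)·(-16) + (11)·(-20) = -514.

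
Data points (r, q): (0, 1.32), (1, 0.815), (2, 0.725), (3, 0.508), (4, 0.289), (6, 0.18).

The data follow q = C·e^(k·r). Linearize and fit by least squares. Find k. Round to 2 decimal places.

k = -0.33

Linearized form: ln q = k·r + ln C. From the 6 transformed points,
Σr = 16.0000, Σ(r)² = 66.0000, Σln q = -3.8819, Σr·ln q = -18.1337.
Equations: 66.0000·k + 16.0000·ln C = -18.1337;  16.0000·k + 6·ln C = -3.8819.
Slope k = (n·Σr·ln q − Σr·Σln q)/(n·Σ(r)² − (Σr)²) = (6·-18.1337 − 16.0000·-3.8819)/140.0000 = -0.33351; ln C = (Σln q − k·Σr)/n = 0.24237.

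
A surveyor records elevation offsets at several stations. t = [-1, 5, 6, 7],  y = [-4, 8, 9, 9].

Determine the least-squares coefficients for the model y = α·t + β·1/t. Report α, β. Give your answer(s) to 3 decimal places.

AᵀA·[α, β]ᵀ = Aᵀy reads: 111·α + 4·β = 161;  4·α + (47989/44100)·β = 587/70.
(Σt·t = 111, Σt·1/t = 4, Σ1/t·1/t = 47989/44100, Σt·y = 161, Σ1/t·y = 587/70.)
det = 111·(47989/44100) − 4² = 1540393/14700.
α = (161·(47989/44100) − 4·(587/70))/(1540393/14700) = 6246989/4621179; β = (111·(587/70) − 4·161)/(1540393/14700) = 4216170/1540393.

α = 1.352, β = 2.737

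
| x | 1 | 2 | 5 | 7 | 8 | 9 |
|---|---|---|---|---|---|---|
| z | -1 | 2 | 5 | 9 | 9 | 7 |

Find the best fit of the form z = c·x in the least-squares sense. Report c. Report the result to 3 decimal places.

c = 1.009

From the data, Σx·x = 224.
Moment sums: Σx·z = 226.
So MᵀM·[c]ᵀ = Mᵀz: [[224]]·[c]ᵀ = [226]ᵀ.
c = 226/224 = 1.00893.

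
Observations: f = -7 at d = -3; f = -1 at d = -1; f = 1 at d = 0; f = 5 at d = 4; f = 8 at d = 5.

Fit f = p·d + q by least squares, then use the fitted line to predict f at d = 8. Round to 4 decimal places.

f̂ = 12.7652

With design matrix A, AᵀA = [[51, 5]; [5, 5]] and Aᵀf = [82, 6]ᵀ.
Δ = 51·5 − 5² = 230.
p = (82·5 − 5·6)/230 = 38/23; q = (51·6 − 5·82)/230 = -52/115.
At d = 8: f̂ = (38/23)·(8) + (-52/115)·(1) = 1468/115.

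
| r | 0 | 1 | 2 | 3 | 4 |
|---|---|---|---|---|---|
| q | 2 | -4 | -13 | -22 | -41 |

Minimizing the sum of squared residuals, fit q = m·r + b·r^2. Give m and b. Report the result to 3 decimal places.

Forming MᵀM = [[30, 100]; [100, 354]] and Mᵀq = [-260, -910]ᵀ gives MᵀM·[m, b]ᵀ = Mᵀq.
Eliminating b: 354·(row 1) − 100·(row 2) gives 620·m = 354·(-260) − 100·(-910) = -1040, so m = -52/31.
Then b = ((-910) − 100·(-52/31))/354 = -65/31.

m = -1.677, b = -2.097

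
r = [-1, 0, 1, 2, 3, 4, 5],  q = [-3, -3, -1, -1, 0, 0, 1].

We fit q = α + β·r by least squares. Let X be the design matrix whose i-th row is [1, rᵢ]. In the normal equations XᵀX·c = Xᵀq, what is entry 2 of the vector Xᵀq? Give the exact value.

5

Entry 2 ↔ basis r, so (Xᵀq)_{2} = Σᵢ (r)·qᵢ = (-1)·(-3) + (0)·(-3) + (1)·(-1) + (2)·(-1) + (3)·(0) + (4)·(0) + (5)·(1) = 5.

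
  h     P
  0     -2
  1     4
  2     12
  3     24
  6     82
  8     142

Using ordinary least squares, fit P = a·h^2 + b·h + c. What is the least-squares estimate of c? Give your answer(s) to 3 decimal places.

c = -1.250

From the data, Σh^2·h^2 = 5490, Σh^2·h = 764, Σh^2 = 114, Σh·h = 114, Σh = 20, Σ1 = 6.
Right-hand side: Σh^2·P = 12308, Σh·P = 1728, ΣP = 262.
So AᵀA·[a, b, c]ᵀ = AᵀP: [[5490, 764, 114]; [764, 114, 20]; [114, 20, 6]]·[a, b, c]ᵀ = [12308, 1728, 262]ᵀ.
Solving the 3×3 system (Gaussian elimination) gives a = 14071/7410, b = 3274/1235, c = -9259/7410.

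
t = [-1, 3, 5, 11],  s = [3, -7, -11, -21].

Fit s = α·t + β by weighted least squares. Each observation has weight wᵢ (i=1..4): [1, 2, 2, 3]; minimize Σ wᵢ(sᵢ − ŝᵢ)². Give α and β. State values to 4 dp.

AᵀWA·[α, β]ᵀ = AᵀWs reads: 432·α + 48·β = -848;  48·α + 8·β = -96.
(Σwᵢ·t·t = 432, Σwᵢ·t = 48, Σwᵢ·1 = 8, Σwᵢ·t·s = -848, Σwᵢ·s = -96.)
Eliminating β: 8·(row 1) − 48·(row 2) gives 1152·α = 8·(-848) − 48·(-96) = -2176, so α = -17/9.
Then β = ((-96) − 48·(-17/9))/8 = -2/3.

α = -1.8889, β = -0.6667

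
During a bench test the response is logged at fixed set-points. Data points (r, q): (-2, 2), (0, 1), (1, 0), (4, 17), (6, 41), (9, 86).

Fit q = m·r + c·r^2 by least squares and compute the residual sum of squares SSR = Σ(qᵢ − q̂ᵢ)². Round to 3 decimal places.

SSR = 8.262

Forming XᵀX = [[138, 1002]; [1002, 8130]] and Xᵀq = [1084, 8722]ᵀ gives XᵀX·[m, c]ᵀ = Xᵀq.
Eliminating c: 8130·(row 1) − 1002·(row 2) gives 117936·m = 8130·1084 − 1002·8722 = 73476, so m = 157/252.
Then c = (8722 − 1002·(157/252))/8130 = 251/252.
Residuals: -31/42, 1, -34/21, -10/7, 59/42, -2/7; SSR = 347/42.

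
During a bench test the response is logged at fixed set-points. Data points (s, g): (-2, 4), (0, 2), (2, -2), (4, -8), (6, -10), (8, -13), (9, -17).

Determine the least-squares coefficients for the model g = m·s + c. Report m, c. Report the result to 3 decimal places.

m = -1.897, c = 1.030

With design matrix M, MᵀM = [[205, 27]; [27, 7]] and Mᵀg = [-361, -44]ᵀ.
Determinant 205·7 − 27² = 706.
m = ((-361)·7 − 27·(-44))/706 = -1339/706; c = (205·(-44) − 27·(-361))/706 = 727/706.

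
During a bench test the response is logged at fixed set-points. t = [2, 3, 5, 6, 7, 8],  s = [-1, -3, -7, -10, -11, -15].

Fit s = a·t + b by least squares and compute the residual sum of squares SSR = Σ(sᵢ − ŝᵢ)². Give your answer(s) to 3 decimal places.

SSR = 1.925

Sums needed: Σt·t = 187, Σt = 31, Σ1 = 6.
And Σt·s = -303, Σs = -47.
Δ = 187·6 − 31² = 161.
a = ((-303)·6 − 31·(-47))/161 = -361/161; b = (187·(-47) − 31·(-303))/161 = 604/161.
Residuals: -43/161, -4/161, 74/161, -48/161, 152/161, -131/161; SSR = 310/161.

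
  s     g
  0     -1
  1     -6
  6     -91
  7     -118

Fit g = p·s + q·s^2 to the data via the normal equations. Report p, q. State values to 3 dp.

p = -4.518, q = -1.767

From the data, Σs·s = 86, Σs·s^2 = 560, Σs^2·s^2 = 3698.
Moment sums: Σs·g = -1378, Σs^2·g = -9064.
AᵀA·[p, q]ᵀ = Aᵀg becomes [[86, 560]; [560, 3698]]·[p, q]ᵀ = [-1378, -9064]ᵀ.
Eliminating q: 3698·(row 1) − 560·(row 2) gives 4428·p = 3698·(-1378) − 560·(-9064) = -20004, so p = -1667/369.
Then q = ((-9064) − 560·(-1667/369))/3698 = -652/369.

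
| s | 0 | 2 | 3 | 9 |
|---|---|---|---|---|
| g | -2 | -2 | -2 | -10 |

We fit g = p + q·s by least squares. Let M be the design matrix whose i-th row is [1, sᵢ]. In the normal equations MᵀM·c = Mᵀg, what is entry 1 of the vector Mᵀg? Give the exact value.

Entry 1 ↔ basis 1, so (Mᵀg)_{1} = Σᵢ gᵢ = (1)·(-2) + (1)·(-2) + (1)·(-2) + (1)·(-10) = -16.

-16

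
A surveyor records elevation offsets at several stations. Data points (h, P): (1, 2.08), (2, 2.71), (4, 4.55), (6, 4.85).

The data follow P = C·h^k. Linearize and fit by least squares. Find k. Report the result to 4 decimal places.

Taking logs, ln P = k·ln h + ln C, so regress ln P on ln h.
XᵀX = [[5.6127, 3.8712]; [3.8712, 4]], rhs = [5.6206, 4.8234]ᵀ  (here Σln h = 3.8712, Σ(ln h)² = 5.6127, Σln P = 4.8234, Σln h·ln P = 5.6206).
Solving (det = 7.4645): k = 0.51041, ln C = 0.71188.

k = 0.5104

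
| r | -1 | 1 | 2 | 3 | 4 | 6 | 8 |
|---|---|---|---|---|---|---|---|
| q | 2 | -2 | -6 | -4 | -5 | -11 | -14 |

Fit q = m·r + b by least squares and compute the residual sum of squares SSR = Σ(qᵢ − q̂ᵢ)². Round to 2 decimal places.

SSR = 12.07

With design matrix X, XᵀX = [[131, 23]; [23, 7]] and Xᵀq = [-226, -40]ᵀ.
Eliminating b: 7·(row 1) − 23·(row 2) gives 388·m = 7·(-226) − 23·(-40) = -662, so m = -331/194.
Then b = ((-40) − 23·(-331/194))/7 = -21/194.
Residuals: 39/97, -18/97, -481/194, 119/97, 375/194, -127/194, -47/194; SSR = 1171/97.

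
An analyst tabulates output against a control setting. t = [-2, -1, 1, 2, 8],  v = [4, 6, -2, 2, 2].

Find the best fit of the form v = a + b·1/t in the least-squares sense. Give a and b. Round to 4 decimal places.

Setting ∂/∂a … = 0 gives: 5·a + (1/8)·b = 12;  (1/8)·a + (161/64)·b = -35/4.
(Σ1 = 5, Σ1/t = 1/8, Σ1/t·1/t = 161/64, Σv = 12, Σ1/t·v = -35/4.)
Eliminating b: (161/64)·(row 1) − (1/8)·(row 2) gives (201/16)·a = (161/64)·12 − (1/8)·(-35/4) = 1001/32, so a = 1001/402.
Then b = ((-35/4) − (1/8)·(1001/402))/(161/64) = -724/201.

a = 2.4900, b = -3.6020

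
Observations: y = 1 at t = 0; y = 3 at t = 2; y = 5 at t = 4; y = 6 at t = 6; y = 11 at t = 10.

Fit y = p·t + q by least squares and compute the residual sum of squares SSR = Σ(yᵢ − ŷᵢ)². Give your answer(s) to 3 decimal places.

Forming XᵀX = [[156, 22]; [22, 5]] and Xᵀy = [172, 26]ᵀ gives XᵀX·[p, q]ᵀ = Xᵀy.
det = 156·5 − 22² = 296.
p = (172·5 − 22·26)/296 = 36/37; q = (156·26 − 22·172)/296 = 34/37.
Residuals: 3/37, 5/37, 7/37, -28/37, 13/37; SSR = 28/37.

SSR = 0.757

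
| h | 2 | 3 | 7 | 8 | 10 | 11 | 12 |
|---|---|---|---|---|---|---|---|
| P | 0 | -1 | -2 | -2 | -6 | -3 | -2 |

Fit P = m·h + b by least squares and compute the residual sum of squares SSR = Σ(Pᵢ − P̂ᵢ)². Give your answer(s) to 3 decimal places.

SSR = 12.146

The normal equations are: 491·m + 53·b = -150;  53·m + 7·b = -16.
det = 491·7 − 53² = 628.
m = ((-150)·7 − 53·(-16))/628 = -101/314; b = (491·(-16) − 53·(-150))/628 = 47/314.
Residuals: 155/314, -29/157, 16/157, 133/314, -921/314, 61/157, 537/314; SSR = 1907/157.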